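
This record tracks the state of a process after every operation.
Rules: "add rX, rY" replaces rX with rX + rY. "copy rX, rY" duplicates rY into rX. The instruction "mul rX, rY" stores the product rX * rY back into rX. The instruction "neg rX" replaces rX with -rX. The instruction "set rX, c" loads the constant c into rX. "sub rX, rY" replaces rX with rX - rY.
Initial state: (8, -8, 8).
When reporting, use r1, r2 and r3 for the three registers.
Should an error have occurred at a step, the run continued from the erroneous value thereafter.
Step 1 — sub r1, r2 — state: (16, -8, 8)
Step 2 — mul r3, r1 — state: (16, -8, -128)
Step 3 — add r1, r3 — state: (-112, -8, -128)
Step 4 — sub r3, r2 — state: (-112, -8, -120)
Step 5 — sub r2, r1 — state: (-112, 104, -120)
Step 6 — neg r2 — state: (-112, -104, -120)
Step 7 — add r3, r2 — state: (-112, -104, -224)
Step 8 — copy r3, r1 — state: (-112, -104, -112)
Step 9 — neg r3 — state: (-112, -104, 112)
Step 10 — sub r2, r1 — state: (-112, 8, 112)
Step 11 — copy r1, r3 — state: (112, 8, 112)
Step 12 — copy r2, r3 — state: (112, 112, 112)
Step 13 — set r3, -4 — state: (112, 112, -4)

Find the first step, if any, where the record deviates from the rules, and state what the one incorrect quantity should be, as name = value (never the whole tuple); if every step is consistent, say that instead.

1. r1 = 8 - -8 = 16 (confirmed correct)
2. r3 = 8 * 16 = 128 (the record has a different value)
Conclusion: step 2 carries the first error; the entry should be r3 = 128.

step 2, r3 = 128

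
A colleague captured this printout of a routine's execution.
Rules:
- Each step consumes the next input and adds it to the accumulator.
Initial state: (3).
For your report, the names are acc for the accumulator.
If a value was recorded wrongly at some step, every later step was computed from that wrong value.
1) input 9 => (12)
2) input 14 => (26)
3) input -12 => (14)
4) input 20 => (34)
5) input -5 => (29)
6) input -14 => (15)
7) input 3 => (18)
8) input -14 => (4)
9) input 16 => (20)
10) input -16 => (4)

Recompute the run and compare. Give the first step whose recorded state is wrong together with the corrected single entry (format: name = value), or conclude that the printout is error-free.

Step 1: acc = 3 + 9 = 12 — confirmed correct.
Step 2: acc = 12 + 14 = 26 — consistent with the printout.
Step 3: acc = 26 + -12 = 14 — agrees with the printout.
Step 4: acc = 14 + 20 = 34 — matches.
Step 5: acc = 34 + -5 = 29 — same as recorded.
Step 6: acc = 29 + -14 = 15 — exactly as logged.
Step 7: acc = 15 + 3 = 18 — in agreement.
Step 8: acc = 18 + -14 = 4 — agrees with the printout.
Step 9: acc = 4 + 16 = 20 — confirmed correct.
Step 10: acc = 20 + -16 = 4 — matches.
No step deviates from the rules.

no error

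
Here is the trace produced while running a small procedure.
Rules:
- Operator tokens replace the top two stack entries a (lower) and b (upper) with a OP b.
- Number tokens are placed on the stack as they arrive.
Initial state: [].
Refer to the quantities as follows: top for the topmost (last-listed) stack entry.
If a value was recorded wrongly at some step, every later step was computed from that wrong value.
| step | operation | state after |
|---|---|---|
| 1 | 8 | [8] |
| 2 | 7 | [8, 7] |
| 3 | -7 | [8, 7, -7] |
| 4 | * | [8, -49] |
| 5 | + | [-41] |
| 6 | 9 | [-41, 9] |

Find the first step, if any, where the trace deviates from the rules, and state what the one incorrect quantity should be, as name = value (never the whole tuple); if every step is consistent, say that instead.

no error

Recomputing the run from the initial state:
step 1: [8]
step 2: [8, 7]
step 3: [8, 7, -7]
step 4: [8, -49]
step 5: [-41]
step 6: [-41, 9]
This matches the trace at every step.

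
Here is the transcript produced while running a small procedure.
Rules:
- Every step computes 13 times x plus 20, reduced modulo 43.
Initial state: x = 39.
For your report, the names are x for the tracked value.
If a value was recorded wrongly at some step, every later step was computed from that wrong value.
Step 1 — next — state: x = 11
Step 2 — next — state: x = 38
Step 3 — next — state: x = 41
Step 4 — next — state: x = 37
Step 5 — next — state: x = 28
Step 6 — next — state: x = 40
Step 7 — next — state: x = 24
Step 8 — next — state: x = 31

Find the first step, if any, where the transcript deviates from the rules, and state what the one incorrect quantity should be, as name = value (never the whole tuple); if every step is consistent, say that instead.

step 1: x = (13*39 + 20) mod 43 = 11 -> checks out
step 2: x = (13*11 + 20) mod 43 = 34 -> the transcript has a different value
So the first discrepancy is step 2, where the right value is x = 34.

step 2, x = 34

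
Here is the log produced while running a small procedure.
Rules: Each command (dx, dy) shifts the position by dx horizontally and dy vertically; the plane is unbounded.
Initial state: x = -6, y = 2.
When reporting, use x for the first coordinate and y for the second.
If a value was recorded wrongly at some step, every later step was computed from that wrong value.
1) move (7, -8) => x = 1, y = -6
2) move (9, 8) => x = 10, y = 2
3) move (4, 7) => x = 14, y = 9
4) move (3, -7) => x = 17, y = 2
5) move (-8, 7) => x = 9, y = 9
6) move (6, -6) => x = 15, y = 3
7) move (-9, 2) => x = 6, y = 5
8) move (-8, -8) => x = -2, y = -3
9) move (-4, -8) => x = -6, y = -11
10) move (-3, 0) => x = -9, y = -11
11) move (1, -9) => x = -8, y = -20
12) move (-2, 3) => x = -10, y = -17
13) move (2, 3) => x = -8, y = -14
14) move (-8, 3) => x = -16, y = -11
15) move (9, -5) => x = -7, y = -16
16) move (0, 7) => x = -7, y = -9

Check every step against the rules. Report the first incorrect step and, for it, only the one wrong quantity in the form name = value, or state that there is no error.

Recomputing the run from the initial state:
step 1: x = 1, y = -6
step 2: x = 10, y = 2
step 3: x = 14, y = 9
step 4: x = 17, y = 2
step 5: x = 9, y = 9
step 6: x = 15, y = 3
step 7: x = 6, y = 5
step 8: x = -2, y = -3
step 9: x = -6, y = -11
step 10: x = -9, y = -11
step 11: x = -8, y = -20
step 12: x = -10, y = -17
step 13: x = -8, y = -14
step 14: x = -16, y = -11
step 15: x = -7, y = -16
step 16: x = -7, y = -9
This matches the log at every step.

no error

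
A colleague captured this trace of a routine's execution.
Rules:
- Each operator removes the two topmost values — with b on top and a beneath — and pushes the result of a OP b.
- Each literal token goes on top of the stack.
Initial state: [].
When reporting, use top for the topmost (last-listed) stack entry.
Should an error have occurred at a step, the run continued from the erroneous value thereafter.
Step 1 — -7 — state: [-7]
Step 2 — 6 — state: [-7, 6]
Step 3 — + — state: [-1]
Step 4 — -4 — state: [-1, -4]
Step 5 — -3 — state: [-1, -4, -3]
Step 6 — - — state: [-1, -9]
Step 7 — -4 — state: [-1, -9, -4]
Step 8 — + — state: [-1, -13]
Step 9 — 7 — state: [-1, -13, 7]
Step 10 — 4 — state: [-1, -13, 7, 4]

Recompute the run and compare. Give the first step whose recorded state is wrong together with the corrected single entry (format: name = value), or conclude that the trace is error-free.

step 6, top = -1

step 1: push -7: top = -7 -> matches
step 2: push 6: top = 6 -> verified
step 3: -7 + 6 = -1 -> exactly as logged
step 4: push -4: top = -4 -> no discrepancy
step 5: push -3: top = -3 -> in agreement
step 6: -4 - -3 = -1 -> the entry is off here
Step 6 is the first one off; corrected, top = -1.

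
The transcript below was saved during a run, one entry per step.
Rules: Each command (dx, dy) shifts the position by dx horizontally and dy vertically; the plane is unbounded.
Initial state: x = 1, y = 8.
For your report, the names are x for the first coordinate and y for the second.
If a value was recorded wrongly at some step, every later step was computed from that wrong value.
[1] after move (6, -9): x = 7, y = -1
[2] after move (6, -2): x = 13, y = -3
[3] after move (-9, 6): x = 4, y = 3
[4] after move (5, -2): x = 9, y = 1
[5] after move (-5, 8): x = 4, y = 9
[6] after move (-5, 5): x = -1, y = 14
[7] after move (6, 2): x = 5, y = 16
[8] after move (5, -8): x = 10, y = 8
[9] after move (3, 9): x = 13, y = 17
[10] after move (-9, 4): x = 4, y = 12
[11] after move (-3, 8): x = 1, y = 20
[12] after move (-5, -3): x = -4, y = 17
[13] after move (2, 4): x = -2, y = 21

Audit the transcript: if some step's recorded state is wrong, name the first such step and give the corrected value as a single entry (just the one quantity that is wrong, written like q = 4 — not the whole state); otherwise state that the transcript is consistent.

step 1: x = 1 + (6) = 7, y = 8 + (-9) = -1 -> agrees with the transcript
step 2: x = 7 + (6) = 13, y = -1 + (-2) = -3 -> no discrepancy
step 3: x = 13 + (-9) = 4, y = -3 + (6) = 3 -> checks out
step 4: x = 4 + (5) = 9, y = 3 + (-2) = 1 -> exactly as logged
step 5: x = 9 + (-5) = 4, y = 1 + (8) = 9 -> confirmed correct
step 6: x = 4 + (-5) = -1, y = 9 + (5) = 14 -> matches
step 7: x = -1 + (6) = 5, y = 14 + (2) = 16 -> checks out
step 8: x = 5 + (5) = 10, y = 16 + (-8) = 8 -> confirmed correct
step 9: x = 10 + (3) = 13, y = 8 + (9) = 17 -> checks out
step 10: x = 13 + (-9) = 4, y = 17 + (4) = 21 -> not what was recorded
The earliest wrong entry is at step 10: it should read y = 21.

step 10, y = 21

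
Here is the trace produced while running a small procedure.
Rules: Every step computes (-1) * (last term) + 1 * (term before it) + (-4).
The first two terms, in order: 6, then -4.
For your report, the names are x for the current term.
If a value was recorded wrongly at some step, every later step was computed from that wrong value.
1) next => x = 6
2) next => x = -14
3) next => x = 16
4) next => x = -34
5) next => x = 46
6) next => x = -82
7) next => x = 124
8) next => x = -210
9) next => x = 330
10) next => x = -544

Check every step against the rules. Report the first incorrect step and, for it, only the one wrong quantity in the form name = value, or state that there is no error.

Step 1: x = -1*(-4) + (1)*(6) + (-4) = 6 — verified.
Step 2: x = -1*(6) + (1)*(-4) + (-4) = -14 — agrees with the trace.
Step 3: x = -1*(-14) + (1)*(6) + (-4) = 16 — same as recorded.
Step 4: x = -1*(16) + (1)*(-14) + (-4) = -34 — agrees with the trace.
Step 5: x = -1*(-34) + (1)*(16) + (-4) = 46 — no discrepancy.
Step 6: x = -1*(46) + (1)*(-34) + (-4) = -84 — a discrepancy with the trace.
The audit stops at step 6: the recorded entry is wrong and should be x = -84.

step 6, x = -84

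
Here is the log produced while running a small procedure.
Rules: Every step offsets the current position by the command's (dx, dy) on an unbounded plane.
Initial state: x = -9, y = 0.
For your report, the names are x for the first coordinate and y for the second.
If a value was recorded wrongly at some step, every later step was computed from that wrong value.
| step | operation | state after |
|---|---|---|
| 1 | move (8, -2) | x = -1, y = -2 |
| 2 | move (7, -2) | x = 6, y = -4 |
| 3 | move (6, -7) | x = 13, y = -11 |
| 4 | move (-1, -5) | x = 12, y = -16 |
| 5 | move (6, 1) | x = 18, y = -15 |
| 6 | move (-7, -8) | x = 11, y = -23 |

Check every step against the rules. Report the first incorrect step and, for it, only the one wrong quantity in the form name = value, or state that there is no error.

step 3, x = 12

Recomputing the run from the initial state:
step 1: x = -1, y = -2
step 2: x = 6, y = -4
step 3: x = 12, y = -11
step 4: x = 11, y = -16
step 5: x = 17, y = -15
step 6: x = 10, y = -23
The first disagreement with the log is at step 3, where the value should be x = 12.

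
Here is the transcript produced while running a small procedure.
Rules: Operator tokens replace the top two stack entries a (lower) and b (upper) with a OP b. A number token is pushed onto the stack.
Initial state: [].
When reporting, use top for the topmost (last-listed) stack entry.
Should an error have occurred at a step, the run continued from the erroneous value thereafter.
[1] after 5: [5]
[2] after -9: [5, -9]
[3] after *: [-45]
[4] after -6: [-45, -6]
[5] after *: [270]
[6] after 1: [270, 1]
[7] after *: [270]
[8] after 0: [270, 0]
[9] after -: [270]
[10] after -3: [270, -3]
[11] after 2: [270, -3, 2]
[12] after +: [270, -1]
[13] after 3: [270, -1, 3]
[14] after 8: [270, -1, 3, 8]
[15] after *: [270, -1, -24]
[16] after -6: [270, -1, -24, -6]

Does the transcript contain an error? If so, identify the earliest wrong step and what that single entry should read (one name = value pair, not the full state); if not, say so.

step 1: push 5: top = 5 -> exactly as logged
step 2: push -9: top = -9 -> agrees with the transcript
step 3: 5 * -9 = -45 -> verified
step 4: push -6: top = -6 -> same as recorded
step 5: -45 * -6 = 270 -> consistent with the transcript
step 6: push 1: top = 1 -> consistent with the transcript
step 7: 270 * 1 = 270 -> no discrepancy
step 8: push 0: top = 0 -> in agreement
step 9: 270 - 0 = 270 -> confirmed correct
step 10: push -3: top = -3 -> in agreement
step 11: push 2: top = 2 -> matches
step 12: -3 + 2 = -1 -> agrees with the transcript
step 13: push 3: top = 3 -> agrees with the transcript
step 14: push 8: top = 8 -> confirmed correct
step 15: 3 * 8 = 24 -> the recorded entry deviates here
First deviation found at step 15; the corrected entry is top = 24.

step 15, top = 24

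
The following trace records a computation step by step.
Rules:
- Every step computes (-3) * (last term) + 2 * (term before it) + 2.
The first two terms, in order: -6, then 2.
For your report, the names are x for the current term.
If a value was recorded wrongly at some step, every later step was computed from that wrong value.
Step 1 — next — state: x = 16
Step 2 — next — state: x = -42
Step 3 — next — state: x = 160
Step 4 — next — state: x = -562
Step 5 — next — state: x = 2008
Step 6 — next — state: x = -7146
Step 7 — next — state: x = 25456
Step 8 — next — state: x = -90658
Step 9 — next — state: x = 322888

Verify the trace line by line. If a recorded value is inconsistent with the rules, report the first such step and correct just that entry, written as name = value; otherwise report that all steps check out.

step 1, x = -16

Recomputing the run from the initial state:
step 1: x = -16
step 2: x = 54
step 3: x = -192
step 4: x = 686
step 5: x = -2440
step 6: x = 8694
step 7: x = -30960
step 8: x = 110270
step 9: x = -392728
The first disagreement with the trace is at step 1, where the value should be x = -16.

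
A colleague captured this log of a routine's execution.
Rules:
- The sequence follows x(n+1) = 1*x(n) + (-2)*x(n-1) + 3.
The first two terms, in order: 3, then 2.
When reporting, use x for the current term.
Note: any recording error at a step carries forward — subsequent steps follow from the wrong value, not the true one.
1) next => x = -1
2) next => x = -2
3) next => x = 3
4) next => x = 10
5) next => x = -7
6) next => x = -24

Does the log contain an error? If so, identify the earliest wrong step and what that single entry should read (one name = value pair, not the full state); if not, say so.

step 5, x = 7

Step 1: x = 1*(2) + (-2)*(3) + (3) = -1 — checks out.
Step 2: x = 1*(-1) + (-2)*(2) + (3) = -2 — matches.
Step 3: x = 1*(-2) + (-2)*(-1) + (3) = 3 — confirmed correct.
Step 4: x = 1*(3) + (-2)*(-2) + (3) = 10 — in agreement.
Step 5: x = 1*(10) + (-2)*(3) + (3) = 7 — a discrepancy with the log.
First deviation found at step 5; the corrected entry is x = 7.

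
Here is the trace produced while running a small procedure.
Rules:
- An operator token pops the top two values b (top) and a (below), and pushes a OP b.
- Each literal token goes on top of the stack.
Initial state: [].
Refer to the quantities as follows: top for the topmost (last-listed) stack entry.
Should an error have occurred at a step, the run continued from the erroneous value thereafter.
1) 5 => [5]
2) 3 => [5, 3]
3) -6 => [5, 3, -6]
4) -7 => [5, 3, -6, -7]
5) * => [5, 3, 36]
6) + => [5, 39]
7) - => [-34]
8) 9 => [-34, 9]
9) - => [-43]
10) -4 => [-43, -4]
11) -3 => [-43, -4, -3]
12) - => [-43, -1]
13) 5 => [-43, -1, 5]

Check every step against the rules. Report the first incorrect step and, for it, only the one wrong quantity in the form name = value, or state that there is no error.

Recomputing the run from the initial state:
step 1: [5]
step 2: [5, 3]
step 3: [5, 3, -6]
step 4: [5, 3, -6, -7]
step 5: [5, 3, 42]
step 6: [5, 45]
step 7: [-40]
step 8: [-40, 9]
step 9: [-49]
step 10: [-49, -4]
step 11: [-49, -4, -3]
step 12: [-49, -1]
step 13: [-49, -1, 5]
The first disagreement with the trace is at step 5, where the value should be top = 42.

step 5, top = 42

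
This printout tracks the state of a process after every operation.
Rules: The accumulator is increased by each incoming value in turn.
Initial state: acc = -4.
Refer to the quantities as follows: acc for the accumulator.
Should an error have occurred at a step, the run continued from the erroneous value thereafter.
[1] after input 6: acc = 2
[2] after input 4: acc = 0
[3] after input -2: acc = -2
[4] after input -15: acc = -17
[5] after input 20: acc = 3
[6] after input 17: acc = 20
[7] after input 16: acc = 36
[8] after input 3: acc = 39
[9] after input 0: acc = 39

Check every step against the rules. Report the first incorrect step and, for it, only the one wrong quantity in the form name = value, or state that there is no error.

step 2, acc = 6

Step 1: acc = -4 + 6 = 2 — matches.
Step 2: acc = 2 + 4 = 6 — the recorded entry deviates here.
So the first discrepancy is step 2, where the right value is acc = 6.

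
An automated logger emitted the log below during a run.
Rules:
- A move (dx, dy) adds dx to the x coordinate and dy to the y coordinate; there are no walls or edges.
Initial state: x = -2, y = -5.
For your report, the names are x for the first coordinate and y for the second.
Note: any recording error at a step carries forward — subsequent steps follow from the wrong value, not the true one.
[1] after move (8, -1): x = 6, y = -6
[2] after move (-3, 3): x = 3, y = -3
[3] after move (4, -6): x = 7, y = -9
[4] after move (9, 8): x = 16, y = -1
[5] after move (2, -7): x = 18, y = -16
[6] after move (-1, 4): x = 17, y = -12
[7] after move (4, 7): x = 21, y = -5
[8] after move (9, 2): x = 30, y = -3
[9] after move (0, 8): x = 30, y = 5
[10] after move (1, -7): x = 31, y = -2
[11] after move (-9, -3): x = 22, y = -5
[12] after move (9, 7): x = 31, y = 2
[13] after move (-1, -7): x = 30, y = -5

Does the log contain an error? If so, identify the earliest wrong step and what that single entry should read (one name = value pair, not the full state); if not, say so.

step 5, y = -8

Recomputing the run from the initial state:
step 1: x = 6, y = -6
step 2: x = 3, y = -3
step 3: x = 7, y = -9
step 4: x = 16, y = -1
step 5: x = 18, y = -8
step 6: x = 17, y = -4
step 7: x = 21, y = 3
step 8: x = 30, y = 5
step 9: x = 30, y = 13
step 10: x = 31, y = 6
step 11: x = 22, y = 3
step 12: x = 31, y = 10
step 13: x = 30, y = 3
The first disagreement with the log is at step 5, where the value should be y = -8.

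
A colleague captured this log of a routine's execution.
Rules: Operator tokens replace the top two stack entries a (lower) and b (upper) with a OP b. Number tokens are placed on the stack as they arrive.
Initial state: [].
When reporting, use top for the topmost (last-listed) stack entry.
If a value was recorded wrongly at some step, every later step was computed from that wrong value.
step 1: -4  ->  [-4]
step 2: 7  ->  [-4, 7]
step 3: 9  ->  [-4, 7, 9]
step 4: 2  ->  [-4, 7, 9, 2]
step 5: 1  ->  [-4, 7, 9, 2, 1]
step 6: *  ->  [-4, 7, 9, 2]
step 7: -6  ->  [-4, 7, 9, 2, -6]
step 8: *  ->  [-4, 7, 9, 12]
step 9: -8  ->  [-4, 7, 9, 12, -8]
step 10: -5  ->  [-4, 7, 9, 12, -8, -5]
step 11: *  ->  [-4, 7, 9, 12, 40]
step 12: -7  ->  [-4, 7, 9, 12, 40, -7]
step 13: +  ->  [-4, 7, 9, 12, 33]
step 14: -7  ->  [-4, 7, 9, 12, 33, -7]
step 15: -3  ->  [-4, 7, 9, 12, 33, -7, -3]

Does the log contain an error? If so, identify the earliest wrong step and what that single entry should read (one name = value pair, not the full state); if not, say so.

1. push -4: top = -4 (in agreement)
2. push 7: top = 7 (exactly as logged)
3. push 9: top = 9 (checks out)
4. push 2: top = 2 (in agreement)
5. push 1: top = 1 (agrees with the log)
6. 2 * 1 = 2 (exactly as logged)
7. push -6: top = -6 (checks out)
8. 2 * -6 = -12 (the log has a different value)
First incorrect step: 8; the correct value is top = -12.

step 8, top = -12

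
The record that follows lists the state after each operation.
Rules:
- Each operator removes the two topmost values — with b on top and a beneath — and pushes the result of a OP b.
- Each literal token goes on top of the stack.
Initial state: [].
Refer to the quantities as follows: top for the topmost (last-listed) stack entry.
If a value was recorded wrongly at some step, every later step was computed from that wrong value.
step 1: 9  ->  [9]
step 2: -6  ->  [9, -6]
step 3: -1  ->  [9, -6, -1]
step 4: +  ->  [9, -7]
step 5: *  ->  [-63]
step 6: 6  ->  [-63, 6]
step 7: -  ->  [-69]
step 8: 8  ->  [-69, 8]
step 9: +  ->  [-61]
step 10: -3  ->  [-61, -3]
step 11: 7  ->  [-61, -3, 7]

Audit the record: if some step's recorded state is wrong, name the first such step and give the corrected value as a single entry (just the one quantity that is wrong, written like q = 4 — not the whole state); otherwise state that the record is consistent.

no error

Recomputing the run from the initial state:
step 1: [9]
step 2: [9, -6]
step 3: [9, -6, -1]
step 4: [9, -7]
step 5: [-63]
step 6: [-63, 6]
step 7: [-69]
step 8: [-69, 8]
step 9: [-61]
step 10: [-61, -3]
step 11: [-61, -3, 7]
This matches the record at every step.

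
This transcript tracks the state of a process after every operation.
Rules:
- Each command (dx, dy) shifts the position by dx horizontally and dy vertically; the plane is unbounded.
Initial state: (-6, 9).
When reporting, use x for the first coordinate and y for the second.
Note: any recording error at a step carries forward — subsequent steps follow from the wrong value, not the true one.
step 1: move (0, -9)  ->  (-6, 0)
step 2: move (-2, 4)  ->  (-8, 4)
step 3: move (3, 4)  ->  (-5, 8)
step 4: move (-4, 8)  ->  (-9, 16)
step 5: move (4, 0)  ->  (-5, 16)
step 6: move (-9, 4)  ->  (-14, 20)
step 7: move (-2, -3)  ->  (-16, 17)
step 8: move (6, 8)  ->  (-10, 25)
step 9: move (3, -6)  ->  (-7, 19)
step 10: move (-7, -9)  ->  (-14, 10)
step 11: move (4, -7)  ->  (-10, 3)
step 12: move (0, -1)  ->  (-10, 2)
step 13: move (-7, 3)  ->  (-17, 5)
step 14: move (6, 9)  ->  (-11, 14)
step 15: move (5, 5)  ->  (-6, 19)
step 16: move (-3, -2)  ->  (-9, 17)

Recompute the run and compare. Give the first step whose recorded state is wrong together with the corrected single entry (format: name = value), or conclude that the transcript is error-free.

no error

Recomputing the run from the initial state:
step 1: x = -6, y = 0
step 2: x = -8, y = 4
step 3: x = -5, y = 8
step 4: x = -9, y = 16
step 5: x = -5, y = 16
step 6: x = -14, y = 20
step 7: x = -16, y = 17
step 8: x = -10, y = 25
step 9: x = -7, y = 19
step 10: x = -14, y = 10
step 11: x = -10, y = 3
step 12: x = -10, y = 2
step 13: x = -17, y = 5
step 14: x = -11, y = 14
step 15: x = -6, y = 19
step 16: x = -9, y = 17
This matches the transcript at every step.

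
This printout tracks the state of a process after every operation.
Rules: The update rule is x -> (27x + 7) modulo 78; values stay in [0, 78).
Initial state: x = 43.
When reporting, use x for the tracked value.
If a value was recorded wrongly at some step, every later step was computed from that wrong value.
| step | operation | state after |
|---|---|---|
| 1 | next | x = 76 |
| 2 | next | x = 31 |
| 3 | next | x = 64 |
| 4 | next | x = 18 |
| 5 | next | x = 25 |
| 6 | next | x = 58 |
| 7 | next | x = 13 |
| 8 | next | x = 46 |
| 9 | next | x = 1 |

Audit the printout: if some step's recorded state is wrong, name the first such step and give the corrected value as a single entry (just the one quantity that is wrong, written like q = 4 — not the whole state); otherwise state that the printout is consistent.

Recomputing the run from the initial state:
step 1: x = 76
step 2: x = 31
step 3: x = 64
step 4: x = 19
step 5: x = 52
step 6: x = 7
step 7: x = 40
step 8: x = 73
step 9: x = 28
The first disagreement with the printout is at step 4, where the value should be x = 19.

step 4, x = 19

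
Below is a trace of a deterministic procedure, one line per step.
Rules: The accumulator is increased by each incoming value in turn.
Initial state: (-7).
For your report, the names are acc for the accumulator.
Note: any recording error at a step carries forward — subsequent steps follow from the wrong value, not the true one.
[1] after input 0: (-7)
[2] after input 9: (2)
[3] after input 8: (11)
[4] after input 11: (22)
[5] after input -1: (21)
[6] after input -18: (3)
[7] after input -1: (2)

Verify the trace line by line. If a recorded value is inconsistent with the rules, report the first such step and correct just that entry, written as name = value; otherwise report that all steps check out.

Recomputing the run from the initial state:
step 1: acc = -7
step 2: acc = 2
step 3: acc = 10
step 4: acc = 21
step 5: acc = 20
step 6: acc = 2
step 7: acc = 1
The first disagreement with the trace is at step 3, where the value should be acc = 10.

step 3, acc = 10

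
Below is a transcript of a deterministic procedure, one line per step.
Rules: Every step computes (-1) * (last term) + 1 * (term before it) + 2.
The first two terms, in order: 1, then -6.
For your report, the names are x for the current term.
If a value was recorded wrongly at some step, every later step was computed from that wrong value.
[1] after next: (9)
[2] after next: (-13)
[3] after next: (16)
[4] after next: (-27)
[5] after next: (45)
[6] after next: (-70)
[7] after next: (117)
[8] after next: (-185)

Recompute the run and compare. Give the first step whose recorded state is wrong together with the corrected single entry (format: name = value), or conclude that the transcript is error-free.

step 3, x = 24

step 1: x = -1*(-6) + (1)*(1) + (2) = 9 -> in agreement
step 2: x = -1*(9) + (1)*(-6) + (2) = -13 -> agrees with the transcript
step 3: x = -1*(-13) + (1)*(9) + (2) = 24 -> the transcript has a different value
First incorrect step: 3; the correct value is x = 24.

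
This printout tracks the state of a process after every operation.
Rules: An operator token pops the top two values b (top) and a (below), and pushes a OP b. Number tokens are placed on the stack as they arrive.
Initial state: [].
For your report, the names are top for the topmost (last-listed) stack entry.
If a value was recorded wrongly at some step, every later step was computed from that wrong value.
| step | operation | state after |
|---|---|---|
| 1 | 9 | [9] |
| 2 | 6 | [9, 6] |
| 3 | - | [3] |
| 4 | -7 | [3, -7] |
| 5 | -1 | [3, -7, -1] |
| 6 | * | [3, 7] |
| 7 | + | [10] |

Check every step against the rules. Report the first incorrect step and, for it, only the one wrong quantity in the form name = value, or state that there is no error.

no error

step 1: push 9: top = 9 -> agrees with the printout
step 2: push 6: top = 6 -> no discrepancy
step 3: 9 - 6 = 3 -> checks out
step 4: push -7: top = -7 -> agrees with the printout
step 5: push -1: top = -1 -> agrees with the printout
step 6: -7 * -1 = 7 -> matches
step 7: 3 + 7 = 10 -> checks out
The recomputation confirms every line.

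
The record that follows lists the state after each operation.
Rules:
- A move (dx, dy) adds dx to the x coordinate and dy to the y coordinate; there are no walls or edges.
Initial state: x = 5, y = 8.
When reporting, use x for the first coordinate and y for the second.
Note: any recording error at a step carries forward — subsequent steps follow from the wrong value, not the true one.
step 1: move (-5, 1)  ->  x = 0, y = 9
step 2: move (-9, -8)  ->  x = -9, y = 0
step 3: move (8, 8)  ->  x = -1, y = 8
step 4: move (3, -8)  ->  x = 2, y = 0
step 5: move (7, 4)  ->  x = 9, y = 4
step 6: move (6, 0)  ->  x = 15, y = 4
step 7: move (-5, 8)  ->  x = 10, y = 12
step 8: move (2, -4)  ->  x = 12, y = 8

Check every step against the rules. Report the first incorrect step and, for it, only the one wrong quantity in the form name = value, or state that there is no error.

step 2, y = 1

1. x = 5 + (-5) = 0, y = 8 + (1) = 9 (matches)
2. x = 0 + (-9) = -9, y = 9 + (-8) = 1 (the record has a different value)
That makes step 2 the first incorrect line — y = 1 is what it should show.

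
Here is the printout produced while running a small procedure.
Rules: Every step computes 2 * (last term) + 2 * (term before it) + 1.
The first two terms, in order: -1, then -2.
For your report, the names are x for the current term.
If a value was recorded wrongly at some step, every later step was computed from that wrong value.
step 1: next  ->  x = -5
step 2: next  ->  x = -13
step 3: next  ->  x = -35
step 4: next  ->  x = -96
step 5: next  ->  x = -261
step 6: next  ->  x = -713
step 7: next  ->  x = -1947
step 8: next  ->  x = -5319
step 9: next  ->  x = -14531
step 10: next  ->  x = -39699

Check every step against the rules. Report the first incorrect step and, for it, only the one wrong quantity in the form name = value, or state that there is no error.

step 1: x = 2*(-2) + (2)*(-1) + (1) = -5 -> agrees with the printout
step 2: x = 2*(-5) + (2)*(-2) + (1) = -13 -> agrees with the printout
step 3: x = 2*(-13) + (2)*(-5) + (1) = -35 -> consistent with the printout
step 4: x = 2*(-35) + (2)*(-13) + (1) = -95 -> the printout disagrees here
So the first discrepancy is step 4, where the right value is x = -95.

step 4, x = -95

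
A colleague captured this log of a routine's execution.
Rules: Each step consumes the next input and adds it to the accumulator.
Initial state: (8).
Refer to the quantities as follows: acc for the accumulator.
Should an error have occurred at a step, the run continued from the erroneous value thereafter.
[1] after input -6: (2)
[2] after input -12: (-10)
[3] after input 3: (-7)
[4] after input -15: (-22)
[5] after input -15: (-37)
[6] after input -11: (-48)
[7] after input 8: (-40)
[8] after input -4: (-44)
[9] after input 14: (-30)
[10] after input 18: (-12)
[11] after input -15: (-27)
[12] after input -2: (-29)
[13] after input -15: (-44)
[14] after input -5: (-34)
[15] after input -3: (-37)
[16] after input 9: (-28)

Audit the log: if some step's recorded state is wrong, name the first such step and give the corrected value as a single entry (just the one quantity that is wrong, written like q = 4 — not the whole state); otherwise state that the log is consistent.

1. acc = 8 + -6 = 2 (same as recorded)
2. acc = 2 + -12 = -10 (exactly as logged)
3. acc = -10 + 3 = -7 (checks out)
4. acc = -7 + -15 = -22 (consistent with the log)
5. acc = -22 + -15 = -37 (verified)
6. acc = -37 + -11 = -48 (checks out)
7. acc = -48 + 8 = -40 (in agreement)
8. acc = -40 + -4 = -44 (verified)
9. acc = -44 + 14 = -30 (checks out)
10. acc = -30 + 18 = -12 (in agreement)
11. acc = -12 + -15 = -27 (checks out)
12. acc = -27 + -2 = -29 (verified)
13. acc = -29 + -15 = -44 (same as recorded)
14. acc = -44 + -5 = -49 (the log disagrees here)
First deviation found at step 14; the corrected entry is acc = -49.

step 14, acc = -49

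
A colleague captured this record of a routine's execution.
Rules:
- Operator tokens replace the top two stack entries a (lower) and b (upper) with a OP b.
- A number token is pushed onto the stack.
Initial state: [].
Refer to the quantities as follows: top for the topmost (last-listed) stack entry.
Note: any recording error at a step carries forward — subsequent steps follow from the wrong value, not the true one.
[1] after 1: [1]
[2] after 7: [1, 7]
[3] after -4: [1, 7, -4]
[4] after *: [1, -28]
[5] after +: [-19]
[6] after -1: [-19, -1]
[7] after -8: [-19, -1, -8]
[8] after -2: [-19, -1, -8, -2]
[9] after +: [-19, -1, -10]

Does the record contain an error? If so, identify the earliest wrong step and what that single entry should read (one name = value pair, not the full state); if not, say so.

step 5, top = -27

Recomputing the run from the initial state:
step 1: [1]
step 2: [1, 7]
step 3: [1, 7, -4]
step 4: [1, -28]
step 5: [-27]
step 6: [-27, -1]
step 7: [-27, -1, -8]
step 8: [-27, -1, -8, -2]
step 9: [-27, -1, -10]
The first disagreement with the record is at step 5, where the value should be top = -27.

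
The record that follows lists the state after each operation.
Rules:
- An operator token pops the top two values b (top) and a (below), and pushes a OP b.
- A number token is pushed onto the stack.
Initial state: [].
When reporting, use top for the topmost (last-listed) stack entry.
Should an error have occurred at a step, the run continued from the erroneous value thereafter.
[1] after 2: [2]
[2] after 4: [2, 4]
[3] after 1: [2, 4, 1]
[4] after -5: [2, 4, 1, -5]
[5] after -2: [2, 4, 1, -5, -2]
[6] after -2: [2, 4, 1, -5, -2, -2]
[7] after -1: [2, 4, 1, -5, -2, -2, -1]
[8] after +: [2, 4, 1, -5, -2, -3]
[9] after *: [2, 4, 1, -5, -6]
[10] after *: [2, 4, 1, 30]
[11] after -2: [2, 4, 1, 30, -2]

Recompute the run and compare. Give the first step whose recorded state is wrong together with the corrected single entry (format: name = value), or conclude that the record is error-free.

Recomputing the run from the initial state:
step 1: [2]
step 2: [2, 4]
step 3: [2, 4, 1]
step 4: [2, 4, 1, -5]
step 5: [2, 4, 1, -5, -2]
step 6: [2, 4, 1, -5, -2, -2]
step 7: [2, 4, 1, -5, -2, -2, -1]
step 8: [2, 4, 1, -5, -2, -3]
step 9: [2, 4, 1, -5, 6]
step 10: [2, 4, 1, -30]
step 11: [2, 4, 1, -30, -2]
The first disagreement with the record is at step 9, where the value should be top = 6.

step 9, top = 6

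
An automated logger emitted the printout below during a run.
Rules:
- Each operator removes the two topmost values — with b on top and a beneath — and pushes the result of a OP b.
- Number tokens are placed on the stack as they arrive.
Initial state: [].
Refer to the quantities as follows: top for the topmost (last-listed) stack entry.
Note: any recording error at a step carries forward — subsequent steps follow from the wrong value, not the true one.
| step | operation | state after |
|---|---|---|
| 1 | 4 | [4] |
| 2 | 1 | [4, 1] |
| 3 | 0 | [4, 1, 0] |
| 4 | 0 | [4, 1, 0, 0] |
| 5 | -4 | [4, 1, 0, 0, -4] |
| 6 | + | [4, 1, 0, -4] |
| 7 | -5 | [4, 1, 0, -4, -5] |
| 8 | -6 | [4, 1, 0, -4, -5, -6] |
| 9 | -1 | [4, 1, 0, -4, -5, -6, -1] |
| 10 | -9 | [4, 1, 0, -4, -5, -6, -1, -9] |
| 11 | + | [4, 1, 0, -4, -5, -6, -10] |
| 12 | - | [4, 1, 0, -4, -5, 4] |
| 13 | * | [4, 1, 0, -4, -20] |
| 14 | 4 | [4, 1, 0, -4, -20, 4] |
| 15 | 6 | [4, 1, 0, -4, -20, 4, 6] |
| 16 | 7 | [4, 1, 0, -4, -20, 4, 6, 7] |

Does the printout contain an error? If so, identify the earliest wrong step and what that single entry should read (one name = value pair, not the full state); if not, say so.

no error

Recomputing the run from the initial state:
step 1: [4]
step 2: [4, 1]
step 3: [4, 1, 0]
step 4: [4, 1, 0, 0]
step 5: [4, 1, 0, 0, -4]
step 6: [4, 1, 0, -4]
step 7: [4, 1, 0, -4, -5]
step 8: [4, 1, 0, -4, -5, -6]
step 9: [4, 1, 0, -4, -5, -6, -1]
step 10: [4, 1, 0, -4, -5, -6, -1, -9]
step 11: [4, 1, 0, -4, -5, -6, -10]
step 12: [4, 1, 0, -4, -5, 4]
step 13: [4, 1, 0, -4, -20]
step 14: [4, 1, 0, -4, -20, 4]
step 15: [4, 1, 0, -4, -20, 4, 6]
step 16: [4, 1, 0, -4, -20, 4, 6, 7]
This matches the printout at every step.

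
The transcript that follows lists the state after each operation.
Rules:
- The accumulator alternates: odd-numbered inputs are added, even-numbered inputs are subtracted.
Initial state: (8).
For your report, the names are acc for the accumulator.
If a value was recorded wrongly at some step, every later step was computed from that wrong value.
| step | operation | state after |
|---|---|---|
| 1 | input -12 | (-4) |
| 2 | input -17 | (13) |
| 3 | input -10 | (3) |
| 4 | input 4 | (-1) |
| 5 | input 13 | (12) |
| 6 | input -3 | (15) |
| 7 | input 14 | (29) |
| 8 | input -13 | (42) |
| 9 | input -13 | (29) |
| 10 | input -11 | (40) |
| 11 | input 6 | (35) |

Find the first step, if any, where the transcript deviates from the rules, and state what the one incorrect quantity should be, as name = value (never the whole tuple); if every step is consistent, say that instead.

step 1: acc = 8 + -12 = -4 -> exactly as logged
step 2: acc = -4 - -17 = 13 -> matches
step 3: acc = 13 + -10 = 3 -> verified
step 4: acc = 3 - 4 = -1 -> consistent with the transcript
step 5: acc = -1 + 13 = 12 -> confirmed correct
step 6: acc = 12 - -3 = 15 -> exactly as logged
step 7: acc = 15 + 14 = 29 -> no discrepancy
step 8: acc = 29 - -13 = 42 -> same as recorded
step 9: acc = 42 + -13 = 29 -> verified
step 10: acc = 29 - -11 = 40 -> agrees with the transcript
step 11: acc = 40 + 6 = 46 -> not what was recorded
The earliest wrong entry is at step 11: it should read acc = 46.

step 11, acc = 46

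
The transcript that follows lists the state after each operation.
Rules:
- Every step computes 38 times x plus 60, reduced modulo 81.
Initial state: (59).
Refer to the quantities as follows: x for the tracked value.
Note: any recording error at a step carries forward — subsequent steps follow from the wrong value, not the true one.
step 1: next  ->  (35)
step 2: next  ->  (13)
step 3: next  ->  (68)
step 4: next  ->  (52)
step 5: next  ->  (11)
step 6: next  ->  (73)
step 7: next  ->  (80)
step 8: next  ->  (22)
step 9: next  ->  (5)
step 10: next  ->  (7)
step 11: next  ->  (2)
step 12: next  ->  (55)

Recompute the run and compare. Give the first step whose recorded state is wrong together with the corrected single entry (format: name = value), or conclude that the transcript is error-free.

step 1, x = 34

Step 1: x = (38*59 + 60) mod 81 = 34 — the entry is off here.
Step 1 is the first one off; corrected, x = 34.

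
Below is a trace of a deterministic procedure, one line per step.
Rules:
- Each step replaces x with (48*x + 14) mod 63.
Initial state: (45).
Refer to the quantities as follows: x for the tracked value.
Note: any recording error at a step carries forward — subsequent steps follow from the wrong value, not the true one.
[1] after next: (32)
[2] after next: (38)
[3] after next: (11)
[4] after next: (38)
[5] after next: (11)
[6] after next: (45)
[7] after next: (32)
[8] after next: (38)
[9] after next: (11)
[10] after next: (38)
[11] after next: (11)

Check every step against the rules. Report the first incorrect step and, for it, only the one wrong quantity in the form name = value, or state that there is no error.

step 6, x = 38

step 1: x = (48*45 + 14) mod 63 = 32 -> checks out
step 2: x = (48*32 + 14) mod 63 = 38 -> exactly as logged
step 3: x = (48*38 + 14) mod 63 = 11 -> confirmed correct
step 4: x = (48*11 + 14) mod 63 = 38 -> consistent with the trace
step 5: x = (48*38 + 14) mod 63 = 11 -> checks out
step 6: x = (48*11 + 14) mod 63 = 38 -> the recorded entry deviates here
Step 6 is the first one off; corrected, x = 38.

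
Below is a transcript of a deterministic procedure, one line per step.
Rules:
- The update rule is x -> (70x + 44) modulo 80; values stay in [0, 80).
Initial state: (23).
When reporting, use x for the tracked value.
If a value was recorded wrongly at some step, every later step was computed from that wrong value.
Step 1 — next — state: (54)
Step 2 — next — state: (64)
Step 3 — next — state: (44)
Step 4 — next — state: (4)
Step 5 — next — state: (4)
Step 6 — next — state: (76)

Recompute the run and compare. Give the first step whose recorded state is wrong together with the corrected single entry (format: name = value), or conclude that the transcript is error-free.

step 6, x = 4

step 1: x = (70*23 + 44) mod 80 = 54 -> matches
step 2: x = (70*54 + 44) mod 80 = 64 -> confirmed correct
step 3: x = (70*64 + 44) mod 80 = 44 -> exactly as logged
step 4: x = (70*44 + 44) mod 80 = 4 -> no discrepancy
step 5: x = (70*4 + 44) mod 80 = 4 -> checks out
step 6: x = (70*4 + 44) mod 80 = 4 -> not what was recorded
First deviation found at step 6; the corrected entry is x = 4.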